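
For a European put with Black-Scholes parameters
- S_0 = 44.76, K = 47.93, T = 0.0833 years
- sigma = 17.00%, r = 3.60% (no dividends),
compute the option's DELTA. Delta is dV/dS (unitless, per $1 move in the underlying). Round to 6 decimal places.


d1 = -1.3089636418; d2 = -1.3580285988
phi(d1) = 0.1693764645; exp(-qT) = 1.0000000000; exp(-rT) = 0.9970056919
N(-d1) = 0.9047266666
Delta = -exp(-qT) * N(-d1) = -1.0000000000 * 0.9047266666 = -0.904727

Answer: Delta = -0.904727


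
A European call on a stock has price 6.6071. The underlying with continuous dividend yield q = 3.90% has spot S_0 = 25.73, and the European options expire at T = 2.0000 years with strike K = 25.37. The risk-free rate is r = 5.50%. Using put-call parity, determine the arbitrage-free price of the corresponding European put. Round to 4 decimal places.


Answer: Put price = 5.5351

Derivation:
Put-call parity: C - P = S_0 * exp(-qT) - K * exp(-rT).
S_0 * exp(-qT) = 25.7300 * 0.92496443 = 23.79933469
K * exp(-rT) = 25.3700 * 0.89583414 = 22.72731201
P = C - S*exp(-qT) + K*exp(-rT)
P = 6.6071 - 23.79933469 + 22.72731201 = 5.5351


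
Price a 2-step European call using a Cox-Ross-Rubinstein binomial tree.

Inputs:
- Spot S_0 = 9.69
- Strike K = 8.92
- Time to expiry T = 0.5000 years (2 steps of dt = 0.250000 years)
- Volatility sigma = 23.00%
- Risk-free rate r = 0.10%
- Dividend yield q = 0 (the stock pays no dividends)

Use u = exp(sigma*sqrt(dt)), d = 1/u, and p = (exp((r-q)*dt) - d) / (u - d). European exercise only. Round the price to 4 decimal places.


Answer: Price = V(0,0) = 1.1142

Derivation:
dt = T/N = 0.250000
u = exp(sigma*sqrt(dt)) = 1.121873; d = 1/u = 0.891366
p = (exp((r-q)*dt) - d) / (u - d) = 0.472366
Discount per step: exp(-r*dt) = 0.999750
Stock lattice S(k, i) with i counting down-moves:
  k=0: S(0,0) = 9.6900
  k=1: S(1,0) = 10.8710; S(1,1) = 8.6373
  k=2: S(2,0) = 12.1958; S(2,1) = 9.6900; S(2,2) = 7.6990
Terminal payoffs V(N, i) = max(S_T - K, 0):
  V(2,0) = 3.275834; V(2,1) = 0.770000; V(2,2) = 0.000000
Backward induction: V(k, i) = exp(-r*dt) * [p * V(k+1, i) + (1-p) * V(k+1, i+1)].
  V(1,0) = exp(-r*dt) * [p*3.275834 + (1-p)*0.770000] = 1.953183
  V(1,1) = exp(-r*dt) * [p*0.770000 + (1-p)*0.000000] = 0.363631
  V(0,0) = exp(-r*dt) * [p*1.953183 + (1-p)*0.363631] = 1.114204


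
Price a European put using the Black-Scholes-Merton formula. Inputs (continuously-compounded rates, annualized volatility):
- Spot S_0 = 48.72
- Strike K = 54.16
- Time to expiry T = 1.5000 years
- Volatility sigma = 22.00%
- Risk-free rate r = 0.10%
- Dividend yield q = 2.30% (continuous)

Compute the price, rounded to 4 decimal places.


d1 = (ln(S/K) + (r - q + 0.5*sigma^2) * T) / (sigma * sqrt(T)) = -0.38060990
d2 = d1 - sigma * sqrt(T) = -0.65005377
exp(-rT) = 0.99850112; exp(-qT) = 0.96608834
P = K * exp(-rT) * N(-d2) - S_0 * exp(-qT) * N(-d1)
N(-d1) = 0.64825363; N(-d2) = 0.74217126
P = 54.1600 * 0.99850112 * 0.74217126 - 48.7200 * 0.96608834 * 0.64825363 = 9.6239

Answer: Price = 9.6239


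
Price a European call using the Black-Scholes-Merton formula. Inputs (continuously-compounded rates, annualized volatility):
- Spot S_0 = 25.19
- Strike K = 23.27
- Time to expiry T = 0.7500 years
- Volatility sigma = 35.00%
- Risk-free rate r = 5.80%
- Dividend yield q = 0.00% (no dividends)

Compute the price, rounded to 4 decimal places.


d1 = (ln(S/K) + (r - q + 0.5*sigma^2) * T) / (sigma * sqrt(T)) = 0.55663037
d2 = d1 - sigma * sqrt(T) = 0.25352147
exp(-rT) = 0.95743255; exp(-qT) = 1.00000000
C = S_0 * exp(-qT) * N(d1) - K * exp(-rT) * N(d2)
N(d1) = 0.71111000; N(d2) = 0.60006737
C = 25.1900 * 1.00000000 * 0.71111000 - 23.2700 * 0.95743255 * 0.60006737 = 4.5437

Answer: Price = 4.5437


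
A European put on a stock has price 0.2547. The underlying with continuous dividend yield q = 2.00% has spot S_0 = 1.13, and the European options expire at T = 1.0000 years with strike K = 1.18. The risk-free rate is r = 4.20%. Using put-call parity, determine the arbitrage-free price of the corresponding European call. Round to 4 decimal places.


Put-call parity: C - P = S_0 * exp(-qT) - K * exp(-rT).
S_0 * exp(-qT) = 1.1300 * 0.98019867 = 1.10762450
K * exp(-rT) = 1.1800 * 0.95886978 = 1.13146634
C = P + S*exp(-qT) - K*exp(-rT)
C = 0.2547 + 1.10762450 - 1.13146634 = 0.2309

Answer: Call price = 0.2309


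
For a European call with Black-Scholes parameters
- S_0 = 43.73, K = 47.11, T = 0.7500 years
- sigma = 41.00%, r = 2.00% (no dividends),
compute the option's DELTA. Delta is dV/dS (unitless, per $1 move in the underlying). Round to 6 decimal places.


Answer: Delta = 0.504030

Derivation:
d1 = 0.0101010182; d2 = -0.3449693974
phi(d1) = 0.3989219288; exp(-qT) = 1.0000000000; exp(-rT) = 0.9851119396
N(d1) = 0.5040296547
Delta = exp(-qT) * N(d1) = 1.0000000000 * 0.5040296547 = 0.504030


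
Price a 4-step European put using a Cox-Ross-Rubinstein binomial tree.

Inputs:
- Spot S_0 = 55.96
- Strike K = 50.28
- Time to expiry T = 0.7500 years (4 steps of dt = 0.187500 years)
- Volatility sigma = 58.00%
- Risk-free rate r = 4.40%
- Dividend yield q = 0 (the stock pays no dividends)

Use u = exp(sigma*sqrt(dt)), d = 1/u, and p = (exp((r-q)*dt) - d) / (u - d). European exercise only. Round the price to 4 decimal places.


Answer: Price = V(0,0) = 7.2612

Derivation:
dt = T/N = 0.187500
u = exp(sigma*sqrt(dt)) = 1.285500; d = 1/u = 0.777908
p = (exp((r-q)*dt) - d) / (u - d) = 0.453862
Discount per step: exp(-r*dt) = 0.991784
Stock lattice S(k, i) with i counting down-moves:
  k=0: S(0,0) = 55.9600
  k=1: S(1,0) = 71.9366; S(1,1) = 43.5317
  k=2: S(2,0) = 92.4744; S(2,1) = 55.9600; S(2,2) = 33.8637
  k=3: S(3,0) = 118.8758; S(3,1) = 71.9366; S(3,2) = 43.5317; S(3,3) = 26.3428
  k=4: S(4,0) = 152.8148; S(4,1) = 92.4744; S(4,2) = 55.9600; S(4,3) = 33.8637; S(4,4) = 20.4923
Terminal payoffs V(N, i) = max(K - S_T, 0):
  V(4,0) = 0.000000; V(4,1) = 0.000000; V(4,2) = 0.000000; V(4,3) = 16.416342; V(4,4) = 29.787731
Backward induction: V(k, i) = exp(-r*dt) * [p * V(k+1, i) + (1-p) * V(k+1, i+1)].
  V(3,0) = exp(-r*dt) * [p*0.000000 + (1-p)*0.000000] = 0.000000
  V(3,1) = exp(-r*dt) * [p*0.000000 + (1-p)*0.000000] = 0.000000
  V(3,2) = exp(-r*dt) * [p*0.000000 + (1-p)*16.416342] = 8.891933
  V(3,3) = exp(-r*dt) * [p*16.416342 + (1-p)*29.787731] = 23.524095
  V(2,0) = exp(-r*dt) * [p*0.000000 + (1-p)*0.000000] = 0.000000
  V(2,1) = exp(-r*dt) * [p*0.000000 + (1-p)*8.891933] = 4.816328
  V(2,2) = exp(-r*dt) * [p*8.891933 + (1-p)*23.524095] = 16.744406
  V(1,0) = exp(-r*dt) * [p*0.000000 + (1-p)*4.816328] = 2.608770
  V(1,1) = exp(-r*dt) * [p*4.816328 + (1-p)*16.744406] = 11.237616
  V(0,0) = exp(-r*dt) * [p*2.608770 + (1-p)*11.237616] = 7.261162


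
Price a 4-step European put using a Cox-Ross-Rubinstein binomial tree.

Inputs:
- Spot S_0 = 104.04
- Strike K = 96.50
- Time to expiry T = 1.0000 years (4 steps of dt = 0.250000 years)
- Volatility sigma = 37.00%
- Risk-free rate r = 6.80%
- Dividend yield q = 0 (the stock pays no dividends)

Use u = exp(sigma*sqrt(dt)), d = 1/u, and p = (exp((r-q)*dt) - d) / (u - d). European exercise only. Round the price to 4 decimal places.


Answer: Price = V(0,0) = 8.4923

Derivation:
dt = T/N = 0.250000
u = exp(sigma*sqrt(dt)) = 1.203218; d = 1/u = 0.831104
p = (exp((r-q)*dt) - d) / (u - d) = 0.499957
Discount per step: exp(-r*dt) = 0.983144
Stock lattice S(k, i) with i counting down-moves:
  k=0: S(0,0) = 104.0400
  k=1: S(1,0) = 125.1828; S(1,1) = 86.4681
  k=2: S(2,0) = 150.6223; S(2,1) = 104.0400; S(2,2) = 71.8640
  k=3: S(3,0) = 181.2315; S(3,1) = 125.1828; S(3,2) = 86.4681; S(3,3) = 59.7265
  k=4: S(4,0) = 218.0611; S(4,1) = 150.6223; S(4,2) = 104.0400; S(4,3) = 71.8640; S(4,4) = 49.6389
Terminal payoffs V(N, i) = max(K - S_T, 0):
  V(4,0) = 0.000000; V(4,1) = 0.000000; V(4,2) = 0.000000; V(4,3) = 24.636000; V(4,4) = 46.861068
Backward induction: V(k, i) = exp(-r*dt) * [p * V(k+1, i) + (1-p) * V(k+1, i+1)].
  V(3,0) = exp(-r*dt) * [p*0.000000 + (1-p)*0.000000] = 0.000000
  V(3,1) = exp(-r*dt) * [p*0.000000 + (1-p)*0.000000] = 0.000000
  V(3,2) = exp(-r*dt) * [p*0.000000 + (1-p)*24.636000] = 12.111408
  V(3,3) = exp(-r*dt) * [p*24.636000 + (1-p)*46.861068] = 35.146888
  V(2,0) = exp(-r*dt) * [p*0.000000 + (1-p)*0.000000] = 0.000000
  V(2,1) = exp(-r*dt) * [p*0.000000 + (1-p)*12.111408] = 5.954140
  V(2,2) = exp(-r*dt) * [p*12.111408 + (1-p)*35.146888] = 23.231824
  V(1,0) = exp(-r*dt) * [p*0.000000 + (1-p)*5.954140] = 2.927140
  V(1,1) = exp(-r*dt) * [p*5.954140 + (1-p)*23.231824] = 14.347730
  V(0,0) = exp(-r*dt) * [p*2.927140 + (1-p)*14.347730] = 8.492324


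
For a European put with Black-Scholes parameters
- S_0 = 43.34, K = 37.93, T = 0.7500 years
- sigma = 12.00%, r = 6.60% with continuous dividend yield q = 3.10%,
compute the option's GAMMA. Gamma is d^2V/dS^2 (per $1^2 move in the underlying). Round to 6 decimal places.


Answer: Gamma = 0.024543

Derivation:
d1 = 1.5875558200; d2 = 1.4836327716
phi(d1) = 0.1131427171; exp(-qT) = 0.9770181987; exp(-rT) = 0.9517051581
Gamma = exp(-qT) * phi(d1) / (S * sigma * sqrt(T)) = 0.9770181987 * 0.1131427171 / (43.3400 * 0.1200 * 0.8660254038) = 0.024543


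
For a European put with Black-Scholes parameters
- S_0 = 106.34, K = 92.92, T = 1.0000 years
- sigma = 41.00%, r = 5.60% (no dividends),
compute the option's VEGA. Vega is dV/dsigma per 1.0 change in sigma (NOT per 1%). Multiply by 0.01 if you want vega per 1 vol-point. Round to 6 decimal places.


d1 = 0.6706160980; d2 = 0.2606160980
phi(d1) = 0.3186055350; exp(-qT) = 1.0000000000; exp(-rT) = 0.9455391359
Vega = S * exp(-qT) * phi(d1) * sqrt(T) = 106.3400 * 1.0000000000 * 0.3186055350 * 1.0000000000 = 33.880513

Answer: Vega = 33.880513


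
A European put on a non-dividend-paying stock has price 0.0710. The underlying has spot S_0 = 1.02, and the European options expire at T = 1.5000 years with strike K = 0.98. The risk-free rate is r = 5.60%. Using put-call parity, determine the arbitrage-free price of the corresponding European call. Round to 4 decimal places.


Put-call parity: C - P = S_0 * exp(-qT) - K * exp(-rT).
S_0 * exp(-qT) = 1.0200 * 1.00000000 = 1.02000000
K * exp(-rT) = 0.9800 * 0.91943126 = 0.90104263
C = P + S*exp(-qT) - K*exp(-rT)
C = 0.0710 + 1.02000000 - 0.90104263 = 0.1900

Answer: Call price = 0.1900


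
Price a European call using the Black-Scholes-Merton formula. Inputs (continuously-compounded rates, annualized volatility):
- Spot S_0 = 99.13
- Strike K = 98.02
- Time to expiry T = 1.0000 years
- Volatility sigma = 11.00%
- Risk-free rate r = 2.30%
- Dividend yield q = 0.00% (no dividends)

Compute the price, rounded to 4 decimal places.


Answer: Price = 6.1496

Derivation:
d1 = (ln(S/K) + (r - q + 0.5*sigma^2) * T) / (sigma * sqrt(T)) = 0.36645982
d2 = d1 - sigma * sqrt(T) = 0.25645982
exp(-rT) = 0.97726248; exp(-qT) = 1.00000000
C = S_0 * exp(-qT) * N(d1) - K * exp(-rT) * N(d2)
N(d1) = 0.64298901; N(d2) = 0.60120210
C = 99.1300 * 1.00000000 * 0.64298901 - 98.0200 * 0.97726248 * 0.60120210 = 6.1496


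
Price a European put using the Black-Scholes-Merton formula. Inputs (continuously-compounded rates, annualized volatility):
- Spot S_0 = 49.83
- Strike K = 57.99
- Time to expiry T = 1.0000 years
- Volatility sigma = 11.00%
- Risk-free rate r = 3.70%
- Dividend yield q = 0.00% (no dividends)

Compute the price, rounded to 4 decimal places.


Answer: Price = 6.4990

Derivation:
d1 = (ln(S/K) + (r - q + 0.5*sigma^2) * T) / (sigma * sqrt(T)) = -0.98730336
d2 = d1 - sigma * sqrt(T) = -1.09730336
exp(-rT) = 0.96367614; exp(-qT) = 1.00000000
P = K * exp(-rT) * N(-d2) - S_0 * exp(-qT) * N(-d1)
N(-d1) = 0.83825303; N(-d2) = 0.86374560
P = 57.9900 * 0.96367614 * 0.86374560 - 49.8300 * 1.00000000 * 0.83825303 = 6.4990


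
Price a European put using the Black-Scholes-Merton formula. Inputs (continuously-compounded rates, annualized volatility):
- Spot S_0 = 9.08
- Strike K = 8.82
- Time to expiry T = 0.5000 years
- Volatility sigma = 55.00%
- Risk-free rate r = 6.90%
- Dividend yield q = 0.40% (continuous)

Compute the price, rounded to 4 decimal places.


d1 = (ln(S/K) + (r - q + 0.5*sigma^2) * T) / (sigma * sqrt(T)) = 0.35272369
d2 = d1 - sigma * sqrt(T) = -0.03618504
exp(-rT) = 0.96608834; exp(-qT) = 0.99800200
P = K * exp(-rT) * N(-d2) - S_0 * exp(-qT) * N(-d1)
N(-d1) = 0.36214780; N(-d2) = 0.51443259
P = 8.8200 * 0.96608834 * 0.51443259 - 9.0800 * 0.99800200 * 0.36214780 = 1.1017

Answer: Price = 1.1017


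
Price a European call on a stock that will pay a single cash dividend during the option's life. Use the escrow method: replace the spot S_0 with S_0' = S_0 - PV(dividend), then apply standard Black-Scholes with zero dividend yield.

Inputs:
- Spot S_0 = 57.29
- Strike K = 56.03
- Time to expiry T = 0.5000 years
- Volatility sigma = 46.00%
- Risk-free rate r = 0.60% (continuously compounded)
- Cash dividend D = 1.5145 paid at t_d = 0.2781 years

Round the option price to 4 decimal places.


Answer: Price = 7.1696

Derivation:
PV(D) = D * exp(-r * t_d) = 1.5145 * 0.99833279 = 1.51197501
S_0' = S_0 - PV(D) = 57.2900 - 1.51197501 = 55.77802499
d1 = (ln(S_0'/K) + (r + sigma^2/2)*T) / (sigma*sqrt(T)) = 0.15800059
d2 = d1 - sigma*sqrt(T) = -0.16726853
exp(-rT) = 0.99700450
N(d1) = 0.56277183; N(d2) = 0.43357938
C = S_0' * N(d1) - K * exp(-rT) * N(d2) = 55.77802499 * 0.56277183 - 56.0300 * 0.99700450 * 0.43357938 = 7.1696


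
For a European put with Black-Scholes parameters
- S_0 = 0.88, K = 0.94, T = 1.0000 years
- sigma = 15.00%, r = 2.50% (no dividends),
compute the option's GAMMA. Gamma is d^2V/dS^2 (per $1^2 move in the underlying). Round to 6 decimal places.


d1 = -0.1980531186; d2 = -0.3480531186
phi(d1) = 0.3911942450; exp(-qT) = 1.0000000000; exp(-rT) = 0.9753099120
Gamma = exp(-qT) * phi(d1) / (S * sigma * sqrt(T)) = 1.0000000000 * 0.3911942450 / (0.8800 * 0.1500 * 1.0000000000) = 2.963593

Answer: Gamma = 2.963593


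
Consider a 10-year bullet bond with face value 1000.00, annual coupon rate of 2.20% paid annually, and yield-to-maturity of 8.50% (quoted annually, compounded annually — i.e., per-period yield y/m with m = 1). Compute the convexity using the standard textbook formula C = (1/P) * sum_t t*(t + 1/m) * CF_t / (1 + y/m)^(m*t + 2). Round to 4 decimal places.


Answer: Convexity = 78.0114

Derivation:
Coupon per period c = face * coupon_rate / m = 22.000000
Periods per year m = 1; per-period yield y/m = 0.085000
Number of cashflows N = 10
Cashflows (t years, CF_t, discount factor 1/(1+y/m)^(m*t), PV):
  t = 1.0000: CF_t = 22.000000, DF = 0.921659, PV = 20.276498
  t = 2.0000: CF_t = 22.000000, DF = 0.849455, PV = 18.688016
  t = 3.0000: CF_t = 22.000000, DF = 0.782908, PV = 17.223978
  t = 4.0000: CF_t = 22.000000, DF = 0.721574, PV = 15.874634
  t = 5.0000: CF_t = 22.000000, DF = 0.665045, PV = 14.630999
  t = 6.0000: CF_t = 22.000000, DF = 0.612945, PV = 13.484792
  t = 7.0000: CF_t = 22.000000, DF = 0.564926, PV = 12.428380
  t = 8.0000: CF_t = 22.000000, DF = 0.520669, PV = 11.454728
  t = 9.0000: CF_t = 22.000000, DF = 0.479880, PV = 10.557353
  t = 10.0000: CF_t = 1022.000000, DF = 0.442285, PV = 452.015694
Price P = sum_t PV_t = 586.635072
Convexity numerator sum_t t*(t + 1/m) * CF_t / (1+y/m)^(m*t + 2):
  t = 1.0000: term = 34.447956
  t = 2.0000: term = 95.247806
  t = 3.0000: term = 175.571992
  t = 4.0000: term = 269.695840
  t = 5.0000: term = 372.851392
  t = 6.0000: term = 481.098570
  t = 7.0000: term = 591.211760
  t = 8.0000: term = 700.580097
  t = 9.0000: term = 807.119928
  t = 10.0000: term = 42236.383324
Convexity = (1/P) * sum = 45764.208664 / 586.635072 = 78.011375


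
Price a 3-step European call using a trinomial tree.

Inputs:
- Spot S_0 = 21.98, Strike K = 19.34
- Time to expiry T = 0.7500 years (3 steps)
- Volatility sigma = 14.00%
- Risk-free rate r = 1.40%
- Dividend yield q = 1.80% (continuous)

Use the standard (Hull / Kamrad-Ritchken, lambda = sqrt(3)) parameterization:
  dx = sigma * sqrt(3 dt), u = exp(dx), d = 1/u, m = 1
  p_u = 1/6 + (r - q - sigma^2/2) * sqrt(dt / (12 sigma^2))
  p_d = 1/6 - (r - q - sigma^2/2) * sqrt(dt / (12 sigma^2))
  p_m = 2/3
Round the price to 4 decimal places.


dt = T/N = 0.250000; dx = sigma*sqrt(3*dt) = 0.121244
u = exp(dx) = 1.128900; d = 1/u = 0.885818
p_u = 0.152439, p_m = 0.666667, p_d = 0.180894
Discount per step: exp(-r*dt) = 0.996506
Stock lattice S(k, j) with j the centered position index:
  k=0: S(0,+0) = 21.9800
  k=1: S(1,-1) = 19.4703; S(1,+0) = 21.9800; S(1,+1) = 24.8132
  k=2: S(2,-2) = 17.2471; S(2,-1) = 19.4703; S(2,+0) = 21.9800; S(2,+1) = 24.8132; S(2,+2) = 28.0116
  k=3: S(3,-3) = 15.2778; S(3,-2) = 17.2471; S(3,-1) = 19.4703; S(3,+0) = 21.9800; S(3,+1) = 24.8132; S(3,+2) = 28.0116; S(3,+3) = 31.6223
Terminal payoffs V(N, j) = max(S_T - K, 0):
  V(3,-3) = 0.000000; V(3,-2) = 0.000000; V(3,-1) = 0.130284; V(3,+0) = 2.640000; V(3,+1) = 5.473218; V(3,+2) = 8.671638; V(3,+3) = 12.282333
Backward induction: V(k, j) = exp(-r*dt) * [p_u * V(k+1, j+1) + p_m * V(k+1, j) + p_d * V(k+1, j-1)]
  V(2,-2) = exp(-r*dt) * [p_u*0.130284 + p_m*0.000000 + p_d*0.000000] = 0.019791
  V(2,-1) = exp(-r*dt) * [p_u*2.640000 + p_m*0.130284 + p_d*0.000000] = 0.487586
  V(2,+0) = exp(-r*dt) * [p_u*5.473218 + p_m*2.640000 + p_d*0.130284] = 2.608753
  V(2,+1) = exp(-r*dt) * [p_u*8.671638 + p_m*5.473218 + p_d*2.640000] = 5.429234
  V(2,+2) = exp(-r*dt) * [p_u*12.282333 + p_m*8.671638 + p_d*5.473218] = 8.613274
  V(1,-1) = exp(-r*dt) * [p_u*2.608753 + p_m*0.487586 + p_d*0.019791] = 0.723775
  V(1,+0) = exp(-r*dt) * [p_u*5.429234 + p_m*2.608753 + p_d*0.487586] = 2.645722
  V(1,+1) = exp(-r*dt) * [p_u*8.613274 + p_m*5.429234 + p_d*2.608753] = 5.385515
  V(0,+0) = exp(-r*dt) * [p_u*5.385515 + p_m*2.645722 + p_d*0.723775] = 2.706216

Answer: Price = V(0,0) = 2.7062


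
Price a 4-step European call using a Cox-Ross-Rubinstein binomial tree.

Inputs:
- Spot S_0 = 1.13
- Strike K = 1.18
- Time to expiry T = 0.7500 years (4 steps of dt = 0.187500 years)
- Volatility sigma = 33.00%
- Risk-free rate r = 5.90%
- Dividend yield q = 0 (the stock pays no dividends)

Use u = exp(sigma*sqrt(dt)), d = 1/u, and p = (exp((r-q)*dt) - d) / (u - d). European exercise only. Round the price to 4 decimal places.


Answer: Price = V(0,0) = 0.1288

Derivation:
dt = T/N = 0.187500
u = exp(sigma*sqrt(dt)) = 1.153608; d = 1/u = 0.866846
p = (exp((r-q)*dt) - d) / (u - d) = 0.503129
Discount per step: exp(-r*dt) = 0.988998
Stock lattice S(k, i) with i counting down-moves:
  k=0: S(0,0) = 1.1300
  k=1: S(1,0) = 1.3036; S(1,1) = 0.9795
  k=2: S(2,0) = 1.5038; S(2,1) = 1.1300; S(2,2) = 0.8491
  k=3: S(3,0) = 1.7348; S(3,1) = 1.3036; S(3,2) = 0.9795; S(3,3) = 0.7360
  k=4: S(4,0) = 2.0013; S(4,1) = 1.5038; S(4,2) = 1.1300; S(4,3) = 0.8491; S(4,4) = 0.6380
Terminal payoffs V(N, i) = max(S_T - K, 0):
  V(4,0) = 0.821295; V(4,1) = 0.323816; V(4,2) = 0.000000; V(4,3) = 0.000000; V(4,4) = 0.000000
Backward induction: V(k, i) = exp(-r*dt) * [p * V(k+1, i) + (1-p) * V(k+1, i+1)].
  V(3,0) = exp(-r*dt) * [p*0.821295 + (1-p)*0.323816] = 0.567796
  V(3,1) = exp(-r*dt) * [p*0.323816 + (1-p)*0.000000] = 0.161129
  V(3,2) = exp(-r*dt) * [p*0.000000 + (1-p)*0.000000] = 0.000000
  V(3,3) = exp(-r*dt) * [p*0.000000 + (1-p)*0.000000] = 0.000000
  V(2,0) = exp(-r*dt) * [p*0.567796 + (1-p)*0.161129] = 0.361711
  V(2,1) = exp(-r*dt) * [p*0.161129 + (1-p)*0.000000] = 0.080177
  V(2,2) = exp(-r*dt) * [p*0.000000 + (1-p)*0.000000] = 0.000000
  V(1,0) = exp(-r*dt) * [p*0.361711 + (1-p)*0.080177] = 0.219384
  V(1,1) = exp(-r*dt) * [p*0.080177 + (1-p)*0.000000] = 0.039895
  V(0,0) = exp(-r*dt) * [p*0.219384 + (1-p)*0.039895] = 0.128769


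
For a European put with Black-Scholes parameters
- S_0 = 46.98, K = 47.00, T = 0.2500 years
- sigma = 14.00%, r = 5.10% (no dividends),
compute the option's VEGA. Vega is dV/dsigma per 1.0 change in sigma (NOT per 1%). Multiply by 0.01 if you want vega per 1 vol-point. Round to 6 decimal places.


d1 = 0.2110625360; d2 = 0.1410625360
phi(d1) = 0.3901545914; exp(-qT) = 1.0000000000; exp(-rT) = 0.9873309369
Vega = S * exp(-qT) * phi(d1) * sqrt(T) = 46.9800 * 1.0000000000 * 0.3901545914 * 0.5000000000 = 9.164731

Answer: Vega = 9.164731


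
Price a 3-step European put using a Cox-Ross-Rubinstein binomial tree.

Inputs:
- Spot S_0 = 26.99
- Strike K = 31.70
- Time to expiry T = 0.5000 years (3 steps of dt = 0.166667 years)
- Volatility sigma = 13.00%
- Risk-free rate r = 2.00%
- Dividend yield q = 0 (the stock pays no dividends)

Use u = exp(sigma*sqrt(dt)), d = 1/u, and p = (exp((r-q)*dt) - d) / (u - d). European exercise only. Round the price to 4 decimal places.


dt = T/N = 0.166667
u = exp(sigma*sqrt(dt)) = 1.054506; d = 1/u = 0.948311
p = (exp((r-q)*dt) - d) / (u - d) = 0.518176
Discount per step: exp(-r*dt) = 0.996672
Stock lattice S(k, i) with i counting down-moves:
  k=0: S(0,0) = 26.9900
  k=1: S(1,0) = 28.4611; S(1,1) = 25.5949
  k=2: S(2,0) = 30.0124; S(2,1) = 26.9900; S(2,2) = 24.2720
  k=3: S(3,0) = 31.6483; S(3,1) = 28.4611; S(3,2) = 25.5949; S(3,3) = 23.0174
Terminal payoffs V(N, i) = max(K - S_T, 0):
  V(3,0) = 0.051737; V(3,1) = 3.238887; V(3,2) = 6.105073; V(3,3) = 8.682620
Backward induction: V(k, i) = exp(-r*dt) * [p * V(k+1, i) + (1-p) * V(k+1, i+1)].
  V(2,0) = exp(-r*dt) * [p*0.051737 + (1-p)*3.238887] = 1.582099
  V(2,1) = exp(-r*dt) * [p*3.238887 + (1-p)*6.105073] = 4.604509
  V(2,2) = exp(-r*dt) * [p*6.105073 + (1-p)*8.682620] = 7.322547
  V(1,0) = exp(-r*dt) * [p*1.582099 + (1-p)*4.604509] = 3.028256
  V(1,1) = exp(-r*dt) * [p*4.604509 + (1-p)*7.322547] = 5.894443
  V(0,0) = exp(-r*dt) * [p*3.028256 + (1-p)*5.894443] = 4.394580

Answer: Price = V(0,0) = 4.3946


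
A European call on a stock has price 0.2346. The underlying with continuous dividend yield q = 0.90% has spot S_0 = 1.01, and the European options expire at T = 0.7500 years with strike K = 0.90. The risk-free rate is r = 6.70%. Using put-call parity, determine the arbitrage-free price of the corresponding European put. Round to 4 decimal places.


Answer: Put price = 0.0873

Derivation:
Put-call parity: C - P = S_0 * exp(-qT) - K * exp(-rT).
S_0 * exp(-qT) = 1.0100 * 0.99327273 = 1.00320546
K * exp(-rT) = 0.9000 * 0.95099165 = 0.85589248
P = C - S*exp(-qT) + K*exp(-rT)
P = 0.2346 - 1.00320546 + 0.85589248 = 0.0873


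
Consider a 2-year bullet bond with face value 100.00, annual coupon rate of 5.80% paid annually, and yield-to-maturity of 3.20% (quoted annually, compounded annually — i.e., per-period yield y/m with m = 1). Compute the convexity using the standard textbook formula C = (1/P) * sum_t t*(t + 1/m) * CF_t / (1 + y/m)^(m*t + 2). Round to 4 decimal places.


Coupon per period c = face * coupon_rate / m = 5.800000
Periods per year m = 1; per-period yield y/m = 0.032000
Number of cashflows N = 2
Cashflows (t years, CF_t, discount factor 1/(1+y/m)^(m*t), PV):
  t = 1.0000: CF_t = 5.800000, DF = 0.968992, PV = 5.620155
  t = 2.0000: CF_t = 105.800000, DF = 0.938946, PV = 99.340484
Price P = sum_t PV_t = 104.960639
Convexity numerator sum_t t*(t + 1/m) * CF_t / (1+y/m)^(m*t + 2):
  t = 1.0000: term = 10.554044
  t = 2.0000: term = 559.652089
Convexity = (1/P) * sum = 570.206133 / 104.960639 = 5.432571

Answer: Convexity = 5.4326


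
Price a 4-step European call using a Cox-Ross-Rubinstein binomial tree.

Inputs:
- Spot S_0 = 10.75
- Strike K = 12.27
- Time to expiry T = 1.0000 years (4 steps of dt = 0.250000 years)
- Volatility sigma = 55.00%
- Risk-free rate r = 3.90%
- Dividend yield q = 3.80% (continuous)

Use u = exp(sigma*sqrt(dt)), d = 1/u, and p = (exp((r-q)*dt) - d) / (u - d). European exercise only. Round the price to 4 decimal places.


Answer: Price = V(0,0) = 1.7932

Derivation:
dt = T/N = 0.250000
u = exp(sigma*sqrt(dt)) = 1.316531; d = 1/u = 0.759572
p = (exp((r-q)*dt) - d) / (u - d) = 0.432129
Discount per step: exp(-r*dt) = 0.990297
Stock lattice S(k, i) with i counting down-moves:
  k=0: S(0,0) = 10.7500
  k=1: S(1,0) = 14.1527; S(1,1) = 8.1654
  k=2: S(2,0) = 18.6325; S(2,1) = 10.7500; S(2,2) = 6.2022
  k=3: S(3,0) = 24.5302; S(3,1) = 14.1527; S(3,2) = 8.1654; S(3,3) = 4.7110
  k=4: S(4,0) = 32.2948; S(4,1) = 18.6325; S(4,2) = 10.7500; S(4,3) = 6.2022; S(4,4) = 3.5784
Terminal payoffs V(N, i) = max(S_T - K, 0):
  V(4,0) = 20.024785; V(4,1) = 6.362470; V(4,2) = 0.000000; V(4,3) = 0.000000; V(4,4) = 0.000000
Backward induction: V(k, i) = exp(-r*dt) * [p * V(k+1, i) + (1-p) * V(k+1, i+1)].
  V(3,0) = exp(-r*dt) * [p*20.024785 + (1-p)*6.362470] = 12.147336
  V(3,1) = exp(-r*dt) * [p*6.362470 + (1-p)*0.000000] = 2.722731
  V(3,2) = exp(-r*dt) * [p*0.000000 + (1-p)*0.000000] = 0.000000
  V(3,3) = exp(-r*dt) * [p*0.000000 + (1-p)*0.000000] = 0.000000
  V(2,0) = exp(-r*dt) * [p*12.147336 + (1-p)*2.722731] = 6.729442
  V(2,1) = exp(-r*dt) * [p*2.722731 + (1-p)*0.000000] = 1.165155
  V(2,2) = exp(-r*dt) * [p*0.000000 + (1-p)*0.000000] = 0.000000
  V(1,0) = exp(-r*dt) * [p*6.729442 + (1-p)*1.165155] = 3.535010
  V(1,1) = exp(-r*dt) * [p*1.165155 + (1-p)*0.000000] = 0.498612
  V(0,0) = exp(-r*dt) * [p*3.535010 + (1-p)*0.498612] = 1.793158


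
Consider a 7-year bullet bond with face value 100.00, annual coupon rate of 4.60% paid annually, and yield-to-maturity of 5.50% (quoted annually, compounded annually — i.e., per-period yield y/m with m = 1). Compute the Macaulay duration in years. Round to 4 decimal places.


Coupon per period c = face * coupon_rate / m = 4.600000
Periods per year m = 1; per-period yield y/m = 0.055000
Number of cashflows N = 7
Cashflows (t years, CF_t, discount factor 1/(1+y/m)^(m*t), PV):
  t = 1.0000: CF_t = 4.600000, DF = 0.947867, PV = 4.360190
  t = 2.0000: CF_t = 4.600000, DF = 0.898452, PV = 4.132881
  t = 3.0000: CF_t = 4.600000, DF = 0.851614, PV = 3.917423
  t = 4.0000: CF_t = 4.600000, DF = 0.807217, PV = 3.713197
  t = 5.0000: CF_t = 4.600000, DF = 0.765134, PV = 3.519618
  t = 6.0000: CF_t = 4.600000, DF = 0.725246, PV = 3.336131
  t = 7.0000: CF_t = 104.600000, DF = 0.687437, PV = 71.905890
Price P = sum_t PV_t = 94.885330
Macaulay numerator sum_t t * PV_t:
  t * PV_t at t = 1.0000: 4.360190
  t * PV_t at t = 2.0000: 8.265762
  t * PV_t at t = 3.0000: 11.752269
  t * PV_t at t = 4.0000: 14.852788
  t * PV_t at t = 5.0000: 17.598090
  t * PV_t at t = 6.0000: 20.016785
  t * PV_t at t = 7.0000: 503.341231
Macaulay duration D = (sum_t t * PV_t) / P = 580.187115 / 94.885330 = 6.114613

Answer: Macaulay duration = 6.1146 years


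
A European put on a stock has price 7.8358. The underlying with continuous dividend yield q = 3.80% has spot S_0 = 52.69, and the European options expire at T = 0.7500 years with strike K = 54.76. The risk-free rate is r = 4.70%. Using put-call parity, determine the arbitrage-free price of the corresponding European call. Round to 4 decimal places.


Put-call parity: C - P = S_0 * exp(-qT) - K * exp(-rT).
S_0 * exp(-qT) = 52.6900 * 0.97190229 = 51.20953188
K * exp(-rT) = 54.7600 * 0.96536405 = 52.86333511
C = P + S*exp(-qT) - K*exp(-rT)
C = 7.8358 + 51.20953188 - 52.86333511 = 6.1820

Answer: Call price = 6.1820


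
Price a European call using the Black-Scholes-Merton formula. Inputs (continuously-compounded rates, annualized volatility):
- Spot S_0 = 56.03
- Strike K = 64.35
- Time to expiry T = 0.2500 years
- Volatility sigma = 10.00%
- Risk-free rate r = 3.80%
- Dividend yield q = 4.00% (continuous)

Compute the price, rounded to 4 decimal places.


Answer: Price = 0.0024

Derivation:
d1 = (ln(S/K) + (r - q + 0.5*sigma^2) * T) / (sigma * sqrt(T)) = -2.75399345
d2 = d1 - sigma * sqrt(T) = -2.80399345
exp(-rT) = 0.99054498; exp(-qT) = 0.99004983
C = S_0 * exp(-qT) * N(d1) - K * exp(-rT) * N(d2)
N(d1) = 0.00294365; N(d2) = 0.00252370
C = 56.0300 * 0.99004983 * 0.00294365 - 64.3500 * 0.99054498 * 0.00252370 = 0.0024


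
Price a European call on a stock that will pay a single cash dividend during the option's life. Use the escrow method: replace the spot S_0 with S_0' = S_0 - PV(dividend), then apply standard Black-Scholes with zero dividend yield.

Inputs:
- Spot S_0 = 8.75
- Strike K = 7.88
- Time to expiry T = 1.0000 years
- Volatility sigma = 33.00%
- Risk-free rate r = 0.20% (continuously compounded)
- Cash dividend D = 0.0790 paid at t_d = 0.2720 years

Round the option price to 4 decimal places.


PV(D) = D * exp(-r * t_d) = 0.0790 * 0.99945615 = 0.07895704
S_0' = S_0 - PV(D) = 8.7500 - 0.07895704 = 8.67104296
d1 = (ln(S_0'/K) + (r + sigma^2/2)*T) / (sigma*sqrt(T)) = 0.46094296
d2 = d1 - sigma*sqrt(T) = 0.13094296
exp(-rT) = 0.99800200
N(d1) = 0.67758023; N(d2) = 0.55208978
C = S_0' * N(d1) - K * exp(-rT) * N(d2) = 8.67104296 * 0.67758023 - 7.8800 * 0.99800200 * 0.55208978 = 1.5336

Answer: Price = 1.5336


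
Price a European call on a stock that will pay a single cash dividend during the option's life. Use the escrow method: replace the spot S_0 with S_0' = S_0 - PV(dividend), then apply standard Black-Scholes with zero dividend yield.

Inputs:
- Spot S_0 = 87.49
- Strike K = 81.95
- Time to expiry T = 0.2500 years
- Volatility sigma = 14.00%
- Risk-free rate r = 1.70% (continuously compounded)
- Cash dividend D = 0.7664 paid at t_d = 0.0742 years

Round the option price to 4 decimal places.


Answer: Price = 5.7469

Derivation:
PV(D) = D * exp(-r * t_d) = 0.7664 * 0.99873940 = 0.76543387
S_0' = S_0 - PV(D) = 87.4900 - 0.76543387 = 86.72456613
d1 = (ln(S_0'/K) + (r + sigma^2/2)*T) / (sigma*sqrt(T)) = 0.90468407
d2 = d1 - sigma*sqrt(T) = 0.83468407
exp(-rT) = 0.99575902
N(d1) = 0.81718361; N(d2) = 0.79805219
C = S_0' * N(d1) - K * exp(-rT) * N(d2) = 86.72456613 * 0.81718361 - 81.9500 * 0.99575902 * 0.79805219 = 5.7469


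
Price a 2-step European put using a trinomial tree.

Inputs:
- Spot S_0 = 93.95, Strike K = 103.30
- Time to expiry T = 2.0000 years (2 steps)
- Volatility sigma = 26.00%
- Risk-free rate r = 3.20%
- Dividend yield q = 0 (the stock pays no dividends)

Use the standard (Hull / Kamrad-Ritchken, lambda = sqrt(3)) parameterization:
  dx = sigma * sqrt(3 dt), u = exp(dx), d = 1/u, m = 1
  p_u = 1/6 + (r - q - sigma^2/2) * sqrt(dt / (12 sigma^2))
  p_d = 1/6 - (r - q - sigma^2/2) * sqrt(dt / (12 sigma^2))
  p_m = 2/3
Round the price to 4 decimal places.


Answer: Price = V(0,0) = 15.2811

Derivation:
dt = T/N = 1.000000; dx = sigma*sqrt(3*dt) = 0.450333
u = exp(dx) = 1.568835; d = 1/u = 0.637416
p_u = 0.164668, p_m = 0.666667, p_d = 0.168665
Discount per step: exp(-r*dt) = 0.968507
Stock lattice S(k, j) with j the centered position index:
  k=0: S(0,+0) = 93.9500
  k=1: S(1,-1) = 59.8852; S(1,+0) = 93.9500; S(1,+1) = 147.3920
  k=2: S(2,-2) = 38.1718; S(2,-1) = 59.8852; S(2,+0) = 93.9500; S(2,+1) = 147.3920; S(2,+2) = 231.2338
Terminal payoffs V(N, j) = max(K - S_T, 0):
  V(2,-2) = 65.128227; V(2,-1) = 43.414793; V(2,+0) = 9.350000; V(2,+1) = 0.000000; V(2,+2) = 0.000000
Backward induction: V(k, j) = exp(-r*dt) * [p_u * V(k+1, j+1) + p_m * V(k+1, j) + p_d * V(k+1, j-1)]
  V(1,-1) = exp(-r*dt) * [p_u*9.350000 + p_m*43.414793 + p_d*65.128227] = 40.161747
  V(1,+0) = exp(-r*dt) * [p_u*0.000000 + p_m*9.350000 + p_d*43.414793] = 13.128976
  V(1,+1) = exp(-r*dt) * [p_u*0.000000 + p_m*0.000000 + p_d*9.350000] = 1.527354
  V(0,+0) = exp(-r*dt) * [p_u*1.527354 + p_m*13.128976 + p_d*40.161747] = 15.281141


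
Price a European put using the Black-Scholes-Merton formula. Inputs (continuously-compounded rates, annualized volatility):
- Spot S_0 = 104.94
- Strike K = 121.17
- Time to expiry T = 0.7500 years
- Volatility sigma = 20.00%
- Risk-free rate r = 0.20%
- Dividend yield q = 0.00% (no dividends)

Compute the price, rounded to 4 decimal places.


d1 = (ln(S/K) + (r - q + 0.5*sigma^2) * T) / (sigma * sqrt(T)) = -0.73500015
d2 = d1 - sigma * sqrt(T) = -0.90820523
exp(-rT) = 0.99850112; exp(-qT) = 1.00000000
P = K * exp(-rT) * N(-d2) - S_0 * exp(-qT) * N(-d1)
N(-d1) = 0.76883030; N(-d2) = 0.81811510
P = 121.1700 * 0.99850112 * 0.81811510 - 104.9400 * 1.00000000 * 0.76883030 = 18.3014

Answer: Price = 18.3014


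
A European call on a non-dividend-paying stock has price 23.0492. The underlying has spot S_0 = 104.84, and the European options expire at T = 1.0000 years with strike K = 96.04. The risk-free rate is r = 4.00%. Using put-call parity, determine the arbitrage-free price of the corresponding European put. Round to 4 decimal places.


Put-call parity: C - P = S_0 * exp(-qT) - K * exp(-rT).
S_0 * exp(-qT) = 104.8400 * 1.00000000 = 104.84000000
K * exp(-rT) = 96.0400 * 0.96078944 = 92.27421774
P = C - S*exp(-qT) + K*exp(-rT)
P = 23.0492 - 104.84000000 + 92.27421774 = 10.4834

Answer: Put price = 10.4834


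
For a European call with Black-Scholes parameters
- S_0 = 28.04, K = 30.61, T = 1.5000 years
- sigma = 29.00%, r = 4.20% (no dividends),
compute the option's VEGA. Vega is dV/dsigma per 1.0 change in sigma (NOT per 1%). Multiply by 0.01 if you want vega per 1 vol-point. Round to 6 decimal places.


Answer: Vega = 13.620658

Derivation:
d1 = 0.1080599698; d2 = -0.2471160429
phi(d1) = 0.3966198508; exp(-qT) = 1.0000000000; exp(-rT) = 0.9389434737
Vega = S * exp(-qT) * phi(d1) * sqrt(T) = 28.0400 * 1.0000000000 * 0.3966198508 * 1.2247448714 = 13.620658


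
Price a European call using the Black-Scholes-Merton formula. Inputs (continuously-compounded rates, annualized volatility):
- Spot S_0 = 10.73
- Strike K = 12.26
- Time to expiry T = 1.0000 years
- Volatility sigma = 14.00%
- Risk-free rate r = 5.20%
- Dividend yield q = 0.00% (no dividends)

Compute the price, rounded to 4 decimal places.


d1 = (ln(S/K) + (r - q + 0.5*sigma^2) * T) / (sigma * sqrt(T)) = -0.51070267
d2 = d1 - sigma * sqrt(T) = -0.65070267
exp(-rT) = 0.94932887; exp(-qT) = 1.00000000
C = S_0 * exp(-qT) * N(d1) - K * exp(-rT) * N(d2)
N(d1) = 0.30477964; N(d2) = 0.25761922
C = 10.7300 * 1.00000000 * 0.30477964 - 12.2600 * 0.94932887 * 0.25761922 = 0.2719

Answer: Price = 0.2719


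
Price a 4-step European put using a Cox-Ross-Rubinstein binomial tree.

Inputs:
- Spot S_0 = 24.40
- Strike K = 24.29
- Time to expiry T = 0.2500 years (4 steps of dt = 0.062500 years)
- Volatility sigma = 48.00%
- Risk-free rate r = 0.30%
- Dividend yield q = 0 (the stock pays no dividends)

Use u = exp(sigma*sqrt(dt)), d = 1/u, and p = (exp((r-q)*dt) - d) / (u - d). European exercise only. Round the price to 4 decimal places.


dt = T/N = 0.062500
u = exp(sigma*sqrt(dt)) = 1.127497; d = 1/u = 0.886920
p = (exp((r-q)*dt) - d) / (u - d) = 0.470815
Discount per step: exp(-r*dt) = 0.999813
Stock lattice S(k, i) with i counting down-moves:
  k=0: S(0,0) = 24.4000
  k=1: S(1,0) = 27.5109; S(1,1) = 21.6409
  k=2: S(2,0) = 31.0185; S(2,1) = 24.4000; S(2,2) = 19.1937
  k=3: S(3,0) = 34.9732; S(3,1) = 27.5109; S(3,2) = 21.6409; S(3,3) = 17.0233
  k=4: S(4,0) = 39.4322; S(4,1) = 31.0185; S(4,2) = 24.4000; S(4,3) = 19.1937; S(4,4) = 15.0983
Terminal payoffs V(N, i) = max(K - S_T, 0):
  V(4,0) = 0.000000; V(4,1) = 0.000000; V(4,2) = 0.000000; V(4,3) = 5.096280; V(4,4) = 9.191685
Backward induction: V(k, i) = exp(-r*dt) * [p * V(k+1, i) + (1-p) * V(k+1, i+1)].
  V(3,0) = exp(-r*dt) * [p*0.000000 + (1-p)*0.000000] = 0.000000
  V(3,1) = exp(-r*dt) * [p*0.000000 + (1-p)*0.000000] = 0.000000
  V(3,2) = exp(-r*dt) * [p*0.000000 + (1-p)*5.096280] = 2.696367
  V(3,3) = exp(-r*dt) * [p*5.096280 + (1-p)*9.191685] = 7.262144
  V(2,0) = exp(-r*dt) * [p*0.000000 + (1-p)*0.000000] = 0.000000
  V(2,1) = exp(-r*dt) * [p*0.000000 + (1-p)*2.696367] = 1.426609
  V(2,2) = exp(-r*dt) * [p*2.696367 + (1-p)*7.262144] = 5.111547
  V(1,0) = exp(-r*dt) * [p*0.000000 + (1-p)*1.426609] = 0.754798
  V(1,1) = exp(-r*dt) * [p*1.426609 + (1-p)*5.111547] = 3.375988
  V(0,0) = exp(-r*dt) * [p*0.754798 + (1-p)*3.375988] = 2.141490

Answer: Price = V(0,0) = 2.1415


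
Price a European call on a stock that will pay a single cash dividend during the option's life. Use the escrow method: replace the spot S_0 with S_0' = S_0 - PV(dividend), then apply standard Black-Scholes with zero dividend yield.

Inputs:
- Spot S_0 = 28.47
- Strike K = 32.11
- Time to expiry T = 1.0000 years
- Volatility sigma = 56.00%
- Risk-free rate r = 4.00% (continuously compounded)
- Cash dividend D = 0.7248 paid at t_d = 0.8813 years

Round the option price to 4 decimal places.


PV(D) = D * exp(-r * t_d) = 0.7248 * 0.96536211 = 0.69969446
S_0' = S_0 - PV(D) = 28.4700 - 0.69969446 = 27.77030554
d1 = (ln(S_0'/K) + (r + sigma^2/2)*T) / (sigma*sqrt(T)) = 0.09214249
d2 = d1 - sigma*sqrt(T) = -0.46785751
exp(-rT) = 0.96078944
N(d1) = 0.53670759; N(d2) = 0.31994325
C = S_0' * N(d1) - K * exp(-rT) * N(d2) = 27.77030554 * 0.53670759 - 32.1100 * 0.96078944 * 0.31994325 = 5.0340

Answer: Price = 5.0340


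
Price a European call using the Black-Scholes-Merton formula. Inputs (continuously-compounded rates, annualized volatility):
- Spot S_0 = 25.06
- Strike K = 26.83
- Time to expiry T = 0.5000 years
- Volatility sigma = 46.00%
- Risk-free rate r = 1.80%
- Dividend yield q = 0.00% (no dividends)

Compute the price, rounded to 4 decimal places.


d1 = (ln(S/K) + (r - q + 0.5*sigma^2) * T) / (sigma * sqrt(T)) = -0.01951527
d2 = d1 - sigma * sqrt(T) = -0.34478439
exp(-rT) = 0.99104038; exp(-qT) = 1.00000000
C = S_0 * exp(-qT) * N(d1) - K * exp(-rT) * N(d2)
N(d1) = 0.49221503; N(d2) = 0.36512823
C = 25.0600 * 1.00000000 * 0.49221503 - 26.8300 * 0.99104038 * 0.36512823 = 2.6263

Answer: Price = 2.6263


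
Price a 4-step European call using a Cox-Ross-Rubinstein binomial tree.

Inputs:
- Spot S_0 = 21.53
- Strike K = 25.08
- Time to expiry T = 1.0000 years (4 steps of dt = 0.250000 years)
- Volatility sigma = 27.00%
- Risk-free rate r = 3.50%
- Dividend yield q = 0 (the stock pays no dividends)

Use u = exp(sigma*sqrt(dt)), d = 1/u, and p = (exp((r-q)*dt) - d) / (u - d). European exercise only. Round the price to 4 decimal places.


Answer: Price = V(0,0) = 1.4592

Derivation:
dt = T/N = 0.250000
u = exp(sigma*sqrt(dt)) = 1.144537; d = 1/u = 0.873716
p = (exp((r-q)*dt) - d) / (u - d) = 0.498752
Discount per step: exp(-r*dt) = 0.991288
Stock lattice S(k, i) with i counting down-moves:
  k=0: S(0,0) = 21.5300
  k=1: S(1,0) = 24.6419; S(1,1) = 18.8111
  k=2: S(2,0) = 28.2035; S(2,1) = 21.5300; S(2,2) = 16.4356
  k=3: S(3,0) = 32.2800; S(3,1) = 24.6419; S(3,2) = 18.8111; S(3,3) = 14.3600
  k=4: S(4,0) = 36.9456; S(4,1) = 28.2035; S(4,2) = 21.5300; S(4,3) = 16.4356; S(4,4) = 12.5466
Terminal payoffs V(N, i) = max(S_T - K, 0):
  V(4,0) = 11.865628; V(4,1) = 3.123535; V(4,2) = 0.000000; V(4,3) = 0.000000; V(4,4) = 0.000000
Backward induction: V(k, i) = exp(-r*dt) * [p * V(k+1, i) + (1-p) * V(k+1, i+1)].
  V(3,0) = exp(-r*dt) * [p*11.865628 + (1-p)*3.123535] = 7.418476
  V(3,1) = exp(-r*dt) * [p*3.123535 + (1-p)*0.000000] = 1.544298
  V(3,2) = exp(-r*dt) * [p*0.000000 + (1-p)*0.000000] = 0.000000
  V(3,3) = exp(-r*dt) * [p*0.000000 + (1-p)*0.000000] = 0.000000
  V(2,0) = exp(-r*dt) * [p*7.418476 + (1-p)*1.544298] = 4.435079
  V(2,1) = exp(-r*dt) * [p*1.544298 + (1-p)*0.000000] = 0.763512
  V(2,2) = exp(-r*dt) * [p*0.000000 + (1-p)*0.000000] = 0.000000
  V(1,0) = exp(-r*dt) * [p*4.435079 + (1-p)*0.763512] = 2.572109
  V(1,1) = exp(-r*dt) * [p*0.763512 + (1-p)*0.000000] = 0.377486
  V(0,0) = exp(-r*dt) * [p*2.572109 + (1-p)*0.377486] = 1.459234


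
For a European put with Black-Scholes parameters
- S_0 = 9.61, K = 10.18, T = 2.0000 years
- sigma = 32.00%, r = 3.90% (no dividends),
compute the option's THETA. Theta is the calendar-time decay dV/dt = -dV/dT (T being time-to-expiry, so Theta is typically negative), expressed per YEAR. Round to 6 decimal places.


Answer: Theta = -0.208053

Derivation:
d1 = 0.2713062915; d2 = -0.1812420484
phi(d1) = 0.3845266871; exp(-qT) = 1.0000000000; exp(-rT) = 0.9249644265
Theta = -S*exp(-qT)*phi(d1)*sigma/(2*sqrt(T)) + r*K*exp(-rT)*N(-d2) - q*S*exp(-qT)*N(-d1)
N(-d1) = 0.3930777340; N(-d2) = 0.5719112044; sqrt(T) = 1.4142135624
Term 1 = -9.6100 * 1.0000000000 * 0.3845266871 * 0.3200 / (2 * 1.4142135624) = -0.4180756357
Term 2 = 0.0390 * 10.1800 * 0.9249644265 * 0.5719112044 = 0.2100225951
Term 3 = 0 (no dividend yield, q = 0)
Theta = -0.4180756357 + (0.2100225951) + (0.0000000000) = -0.208053


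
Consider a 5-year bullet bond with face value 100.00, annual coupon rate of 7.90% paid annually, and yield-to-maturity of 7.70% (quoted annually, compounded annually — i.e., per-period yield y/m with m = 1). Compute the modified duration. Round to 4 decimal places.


Answer: Modified duration = 4.0135

Derivation:
Coupon per period c = face * coupon_rate / m = 7.900000
Periods per year m = 1; per-period yield y/m = 0.077000
Number of cashflows N = 5
Cashflows (t years, CF_t, discount factor 1/(1+y/m)^(m*t), PV):
  t = 1.0000: CF_t = 7.900000, DF = 0.928505, PV = 7.335190
  t = 2.0000: CF_t = 7.900000, DF = 0.862122, PV = 6.810762
  t = 3.0000: CF_t = 7.900000, DF = 0.800484, PV = 6.323827
  t = 4.0000: CF_t = 7.900000, DF = 0.743254, PV = 5.871706
  t = 5.0000: CF_t = 107.900000, DF = 0.690115, PV = 74.463411
Price P = sum_t PV_t = 100.804896
First compute Macaulay numerator sum_t t * PV_t:
  t * PV_t at t = 1.0000: 7.335190
  t * PV_t at t = 2.0000: 13.621523
  t * PV_t at t = 3.0000: 18.971481
  t * PV_t at t = 4.0000: 23.486823
  t * PV_t at t = 5.0000: 372.317057
Macaulay duration D = 435.732074 / 100.804896 = 4.322529
Modified duration = D / (1 + y/m) = 4.322529 / (1 + 0.077000) = 4.013490
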